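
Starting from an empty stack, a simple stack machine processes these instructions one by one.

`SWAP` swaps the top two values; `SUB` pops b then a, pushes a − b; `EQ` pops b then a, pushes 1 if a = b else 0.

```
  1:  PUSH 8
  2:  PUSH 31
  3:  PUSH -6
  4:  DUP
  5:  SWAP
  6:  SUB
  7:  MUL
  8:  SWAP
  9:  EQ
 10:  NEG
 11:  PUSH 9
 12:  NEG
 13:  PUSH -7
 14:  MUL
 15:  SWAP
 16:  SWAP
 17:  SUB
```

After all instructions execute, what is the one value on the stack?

PUSH 8  : [8]
PUSH 31 : [8, 31]
PUSH -6 : [8, 31, -6]
DUP     : [8, 31, -6, -6]
SWAP    : [8, 31, -6, -6]
SUB     : [8, 31, 0]
MUL     : [8, 0]
SWAP    : [0, 8]
EQ      : [0]
NEG     : [0]
PUSH 9  : [0, 9]
NEG     : [0, -9]
PUSH -7 : [0, -9, -7]
MUL     : [0, 63]
SWAP    : [63, 0]
SWAP    : [0, 63]
SUB     : [-63]

-63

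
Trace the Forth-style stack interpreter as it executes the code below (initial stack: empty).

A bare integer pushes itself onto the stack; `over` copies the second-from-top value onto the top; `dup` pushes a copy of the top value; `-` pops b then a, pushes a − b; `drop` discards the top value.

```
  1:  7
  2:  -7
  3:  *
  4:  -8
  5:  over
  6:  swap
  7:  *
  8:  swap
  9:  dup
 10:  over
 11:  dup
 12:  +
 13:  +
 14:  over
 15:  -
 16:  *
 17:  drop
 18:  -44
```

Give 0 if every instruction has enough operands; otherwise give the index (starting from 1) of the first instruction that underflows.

7    : [7]
-7   : [7, -7]
*    : [-49]
-8   : [-49, -8]
over : [-49, -8, -49]
swap : [-49, -49, -8]
*    : [-49, 392]
swap : [392, -49]
dup  : [392, -49, -49]
over : [392, -49, -49, -49]
dup  : [392, -49, -49, -49, -49]
+    : [392, -49, -49, -98]
+    : [392, -49, -147]
over : [392, -49, -147, -49]
-    : [392, -49, -98]
*    : [392, 4802]
drop : [392]
-44  : [392, -44]

0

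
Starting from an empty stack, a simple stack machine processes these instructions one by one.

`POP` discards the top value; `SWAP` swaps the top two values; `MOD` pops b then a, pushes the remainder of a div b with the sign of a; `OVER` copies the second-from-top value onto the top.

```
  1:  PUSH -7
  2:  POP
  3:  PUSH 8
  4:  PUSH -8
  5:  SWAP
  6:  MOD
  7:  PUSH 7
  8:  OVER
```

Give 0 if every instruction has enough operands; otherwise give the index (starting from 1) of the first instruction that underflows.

0

PUSH -7 → [-7]
POP     → []
PUSH 8  → [8]
PUSH -8 → [8, -8]
SWAP    → [-8, 8]
MOD     → [0]
PUSH 7  → [0, 7]
OVER    → [0, 7, 0]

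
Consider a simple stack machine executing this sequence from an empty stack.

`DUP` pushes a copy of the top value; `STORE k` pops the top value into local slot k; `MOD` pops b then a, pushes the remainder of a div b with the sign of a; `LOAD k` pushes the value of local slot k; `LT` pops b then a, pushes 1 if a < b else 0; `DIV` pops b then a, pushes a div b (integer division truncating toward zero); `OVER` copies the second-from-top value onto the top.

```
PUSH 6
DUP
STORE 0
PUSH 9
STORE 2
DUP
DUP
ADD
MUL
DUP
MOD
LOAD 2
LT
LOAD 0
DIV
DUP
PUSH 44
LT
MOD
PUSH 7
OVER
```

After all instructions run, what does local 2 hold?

PUSH 6  → 6
DUP     → 6 6
STORE 0 → 6
PUSH 9  → 6 9
STORE 2 → 6
DUP     → 6 6
DUP     → 6 6 6
ADD     → 6 12
MUL     → 72
DUP     → 72 72
MOD     → 0
LOAD 2  → 0 9
LT      → 1
LOAD 0  → 1 6
DIV     → 0
DUP     → 0 0
PUSH 44 → 0 0 44
LT      → 0 1
MOD     → 0
PUSH 7  → 0 7
OVER    → 0 7 0

9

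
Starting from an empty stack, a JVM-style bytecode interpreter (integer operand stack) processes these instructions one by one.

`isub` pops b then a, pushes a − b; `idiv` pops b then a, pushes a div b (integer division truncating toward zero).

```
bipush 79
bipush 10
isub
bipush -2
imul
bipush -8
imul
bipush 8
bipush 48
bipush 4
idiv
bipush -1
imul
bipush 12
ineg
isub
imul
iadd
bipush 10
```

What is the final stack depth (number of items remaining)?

bipush 79 : 79
bipush 10 : 79 10
isub      : 69
bipush -2 : 69 -2
imul      : -138
bipush -8 : -138 -8
imul      : 1104
bipush 8  : 1104 8
bipush 48 : 1104 8 48
bipush 4  : 1104 8 48 4
idiv      : 1104 8 12
bipush -1 : 1104 8 12 -1
imul      : 1104 8 -12
bipush 12 : 1104 8 -12 12
ineg      : 1104 8 -12 -12
isub      : 1104 8 0
imul      : 1104 0
iadd      : 1104
bipush 10 : 1104 10

2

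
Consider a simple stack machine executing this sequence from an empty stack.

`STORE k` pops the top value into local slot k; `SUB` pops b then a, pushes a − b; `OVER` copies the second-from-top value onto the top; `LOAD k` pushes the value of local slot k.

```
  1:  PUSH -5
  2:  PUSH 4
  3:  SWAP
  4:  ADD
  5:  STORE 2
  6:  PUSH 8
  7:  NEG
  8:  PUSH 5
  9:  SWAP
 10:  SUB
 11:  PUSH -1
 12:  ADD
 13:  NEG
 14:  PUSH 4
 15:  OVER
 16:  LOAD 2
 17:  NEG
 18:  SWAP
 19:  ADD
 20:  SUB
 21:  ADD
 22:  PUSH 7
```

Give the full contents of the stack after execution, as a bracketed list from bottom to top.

PUSH -5  [-5]
PUSH 4   [-5, 4]
SWAP     [4, -5]
ADD      [-1]
STORE 2  []
PUSH 8   [8]
NEG      [-8]
PUSH 5   [-8, 5]
SWAP     [5, -8]
SUB      [13]
PUSH -1  [13, -1]
ADD      [12]
NEG      [-12]
PUSH 4   [-12, 4]
OVER     [-12, 4, -12]
LOAD 2   [-12, 4, -12, -1]
NEG      [-12, 4, -12, 1]
SWAP     [-12, 4, 1, -12]
ADD      [-12, 4, -11]
SUB      [-12, 15]
ADD      [3]
PUSH 7   [3, 7]

[3, 7]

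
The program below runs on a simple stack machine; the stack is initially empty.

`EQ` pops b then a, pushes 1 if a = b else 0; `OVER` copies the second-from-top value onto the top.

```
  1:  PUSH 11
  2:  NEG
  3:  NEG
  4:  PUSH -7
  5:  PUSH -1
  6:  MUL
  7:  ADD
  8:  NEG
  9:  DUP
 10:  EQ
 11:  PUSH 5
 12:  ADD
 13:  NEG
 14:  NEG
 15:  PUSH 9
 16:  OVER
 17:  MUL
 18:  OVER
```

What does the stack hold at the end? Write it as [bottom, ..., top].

[6, 54, 6]

PUSH 11  [11]
NEG      [-11]
NEG      [11]
PUSH -7  [11, -7]
PUSH -1  [11, -7, -1]
MUL      [11, 7]
ADD      [18]
NEG      [-18]
DUP      [-18, -18]
EQ       [1]
PUSH 5   [1, 5]
ADD      [6]
NEG      [-6]
NEG      [6]
PUSH 9   [6, 9]
OVER     [6, 9, 6]
MUL      [6, 54]
OVER     [6, 54, 6]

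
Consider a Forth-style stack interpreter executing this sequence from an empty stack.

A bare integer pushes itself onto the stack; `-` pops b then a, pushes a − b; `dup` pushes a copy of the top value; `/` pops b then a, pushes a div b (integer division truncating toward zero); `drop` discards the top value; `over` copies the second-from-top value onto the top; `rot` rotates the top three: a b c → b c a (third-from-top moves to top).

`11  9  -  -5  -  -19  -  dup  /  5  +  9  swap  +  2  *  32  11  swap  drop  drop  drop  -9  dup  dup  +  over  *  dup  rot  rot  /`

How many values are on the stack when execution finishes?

11   -> 11
9    -> 11 9
-    -> 2
-5   -> 2 -5
-    -> 7
-19  -> 7 -19
-    -> 26
dup  -> 26 26
/    -> 1
5    -> 1 5
+    -> 6
9    -> 6 9
swap -> 9 6
+    -> 15
2    -> 15 2
*    -> 30
32   -> 30 32
11   -> 30 32 11
swap -> 30 11 32
drop -> 30 11
drop -> 30
drop -> (empty)
-9   -> -9
dup  -> -9 -9
dup  -> -9 -9 -9
+    -> -9 -18
over -> -9 -18 -9
*    -> -9 162
dup  -> -9 162 162
rot  -> 162 162 -9
rot  -> 162 -9 162
/    -> 162 0

2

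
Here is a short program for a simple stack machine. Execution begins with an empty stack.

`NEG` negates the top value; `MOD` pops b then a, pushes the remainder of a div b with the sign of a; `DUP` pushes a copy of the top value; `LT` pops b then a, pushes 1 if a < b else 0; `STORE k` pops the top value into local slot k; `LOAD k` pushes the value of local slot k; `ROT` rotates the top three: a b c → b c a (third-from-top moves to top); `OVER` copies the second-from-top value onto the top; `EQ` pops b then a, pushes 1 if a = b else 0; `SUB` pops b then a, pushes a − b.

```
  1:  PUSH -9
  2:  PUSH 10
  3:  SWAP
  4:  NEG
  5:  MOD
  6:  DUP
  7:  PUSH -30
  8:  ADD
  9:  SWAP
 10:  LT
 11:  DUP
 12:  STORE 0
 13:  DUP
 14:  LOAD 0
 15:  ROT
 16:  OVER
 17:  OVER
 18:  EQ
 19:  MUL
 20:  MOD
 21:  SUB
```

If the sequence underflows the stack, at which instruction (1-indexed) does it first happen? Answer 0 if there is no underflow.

0

PUSH -9  → [-9]
PUSH 10  → [-9, 10]
SWAP     → [10, -9]
NEG      → [10, 9]
MOD      → [1]
DUP      → [1, 1]
PUSH -30 → [1, 1, -30]
ADD      → [1, -29]
SWAP     → [-29, 1]
LT       → [1]
DUP      → [1, 1]
STORE 0  → [1]
DUP      → [1, 1]
LOAD 0   → [1, 1, 1]
ROT      → [1, 1, 1]
OVER     → [1, 1, 1, 1]
OVER     → [1, 1, 1, 1, 1]
EQ       → [1, 1, 1, 1]
MUL      → [1, 1, 1]
MOD      → [1, 0]
SUB      → [1]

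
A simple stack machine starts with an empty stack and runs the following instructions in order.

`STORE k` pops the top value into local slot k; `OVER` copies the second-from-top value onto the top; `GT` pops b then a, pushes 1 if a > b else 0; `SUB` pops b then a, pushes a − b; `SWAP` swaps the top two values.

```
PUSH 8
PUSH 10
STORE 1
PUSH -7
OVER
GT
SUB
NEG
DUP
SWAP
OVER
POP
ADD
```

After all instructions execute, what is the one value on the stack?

-16

PUSH 8  : [8]
PUSH 10 : [8, 10]
STORE 1 : [8]
PUSH -7 : [8, -7]
OVER    : [8, -7, 8]
GT      : [8, 0]
SUB     : [8]
NEG     : [-8]
DUP     : [-8, -8]
SWAP    : [-8, -8]
OVER    : [-8, -8, -8]
POP     : [-8, -8]
ADD     : [-16]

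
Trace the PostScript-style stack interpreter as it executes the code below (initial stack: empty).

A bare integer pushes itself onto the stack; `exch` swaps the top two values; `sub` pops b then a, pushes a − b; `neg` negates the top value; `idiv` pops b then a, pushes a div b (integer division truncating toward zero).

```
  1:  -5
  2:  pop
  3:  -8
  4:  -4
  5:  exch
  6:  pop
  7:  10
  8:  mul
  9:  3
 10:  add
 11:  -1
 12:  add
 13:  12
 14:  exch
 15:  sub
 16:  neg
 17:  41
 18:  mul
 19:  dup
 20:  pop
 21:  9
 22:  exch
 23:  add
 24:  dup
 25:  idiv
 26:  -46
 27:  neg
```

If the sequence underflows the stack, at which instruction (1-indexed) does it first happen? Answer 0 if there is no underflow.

0

-5   -> [-5]
pop  -> []
-8   -> [-8]
-4   -> [-8, -4]
exch -> [-4, -8]
pop  -> [-4]
10   -> [-4, 10]
mul  -> [-40]
3    -> [-40, 3]
add  -> [-37]
-1   -> [-37, -1]
add  -> [-38]
12   -> [-38, 12]
exch -> [12, -38]
sub  -> [50]
neg  -> [-50]
41   -> [-50, 41]
mul  -> [-2050]
dup  -> [-2050, -2050]
pop  -> [-2050]
9    -> [-2050, 9]
exch -> [9, -2050]
add  -> [-2041]
dup  -> [-2041, -2041]
idiv -> [1]
-46  -> [1, -46]
neg  -> [1, 46]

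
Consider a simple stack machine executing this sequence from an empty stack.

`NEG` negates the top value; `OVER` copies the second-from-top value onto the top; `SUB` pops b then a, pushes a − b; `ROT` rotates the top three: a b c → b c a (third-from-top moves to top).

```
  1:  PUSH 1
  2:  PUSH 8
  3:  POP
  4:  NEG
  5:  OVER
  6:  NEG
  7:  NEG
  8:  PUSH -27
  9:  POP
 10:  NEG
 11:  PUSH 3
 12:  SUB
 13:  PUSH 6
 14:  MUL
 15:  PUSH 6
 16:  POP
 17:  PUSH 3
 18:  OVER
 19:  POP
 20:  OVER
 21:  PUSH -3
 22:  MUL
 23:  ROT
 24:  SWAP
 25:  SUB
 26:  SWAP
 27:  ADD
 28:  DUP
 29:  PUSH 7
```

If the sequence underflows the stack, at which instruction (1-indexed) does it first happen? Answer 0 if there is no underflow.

PUSH 1 -> [1]
PUSH 8 -> [1, 8]
POP    -> [1]
NEG    -> [-1]
OVER  — needs 2 operands, stack has 1 → underflow

5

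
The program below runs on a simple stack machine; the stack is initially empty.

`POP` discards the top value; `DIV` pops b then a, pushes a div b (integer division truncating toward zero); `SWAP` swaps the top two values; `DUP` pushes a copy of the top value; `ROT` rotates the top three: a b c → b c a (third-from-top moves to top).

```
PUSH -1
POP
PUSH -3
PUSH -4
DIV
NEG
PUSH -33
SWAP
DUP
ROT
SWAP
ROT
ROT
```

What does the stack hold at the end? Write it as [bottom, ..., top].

PUSH -1  → -1
POP      → (empty)
PUSH -3  → -3
PUSH -4  → -3 -4
DIV      → 0
NEG      → 0
PUSH -33 → 0 -33
SWAP     → -33 0
DUP      → -33 0 0
ROT      → 0 0 -33
SWAP     → 0 -33 0
ROT      → -33 0 0
ROT      → 0 0 -33

[0, 0, -33]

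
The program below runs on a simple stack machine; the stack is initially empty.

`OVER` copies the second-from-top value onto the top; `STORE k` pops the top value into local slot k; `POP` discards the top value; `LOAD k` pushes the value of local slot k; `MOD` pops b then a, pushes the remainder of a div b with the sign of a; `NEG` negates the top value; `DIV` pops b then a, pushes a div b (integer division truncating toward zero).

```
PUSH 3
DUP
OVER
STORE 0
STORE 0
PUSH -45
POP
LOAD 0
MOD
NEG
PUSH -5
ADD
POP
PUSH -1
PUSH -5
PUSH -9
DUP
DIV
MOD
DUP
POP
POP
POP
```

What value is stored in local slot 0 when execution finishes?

PUSH 3   → [3]
DUP      → [3, 3]
OVER     → [3, 3, 3]
STORE 0  → [3, 3]
STORE 0  → [3]
PUSH -45 → [3, -45]
POP      → [3]
LOAD 0   → [3, 3]
MOD      → [0]
NEG      → [0]
PUSH -5  → [0, -5]
ADD      → [-5]
POP      → []
PUSH -1  → [-1]
PUSH -5  → [-1, -5]
PUSH -9  → [-1, -5, -9]
DUP      → [-1, -5, -9, -9]
DIV      → [-1, -5, 1]
MOD      → [-1, 0]
DUP      → [-1, 0, 0]
POP      → [-1, 0]
POP      → [-1]
POP      → []

3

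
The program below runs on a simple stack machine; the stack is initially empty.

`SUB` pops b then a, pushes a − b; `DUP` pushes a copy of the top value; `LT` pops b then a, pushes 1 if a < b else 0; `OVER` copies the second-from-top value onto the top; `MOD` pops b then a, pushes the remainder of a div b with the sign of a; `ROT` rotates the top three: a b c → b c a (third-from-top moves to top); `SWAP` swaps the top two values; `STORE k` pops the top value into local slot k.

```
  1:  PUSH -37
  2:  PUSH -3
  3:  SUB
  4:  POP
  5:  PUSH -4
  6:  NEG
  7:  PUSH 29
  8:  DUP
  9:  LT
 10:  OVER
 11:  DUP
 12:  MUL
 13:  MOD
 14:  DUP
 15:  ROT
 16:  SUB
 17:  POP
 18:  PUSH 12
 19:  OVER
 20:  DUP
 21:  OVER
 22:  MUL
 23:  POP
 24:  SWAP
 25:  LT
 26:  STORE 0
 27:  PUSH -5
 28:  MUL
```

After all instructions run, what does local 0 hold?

PUSH -37 → -37
PUSH -3  → -37 -3
SUB      → -34
POP      → (empty)
PUSH -4  → -4
NEG      → 4
PUSH 29  → 4 29
DUP      → 4 29 29
LT       → 4 0
OVER     → 4 0 4
DUP      → 4 0 4 4
MUL      → 4 0 16
MOD      → 4 0
DUP      → 4 0 0
ROT      → 0 0 4
SUB      → 0 -4
POP      → 0
PUSH 12  → 0 12
OVER     → 0 12 0
DUP      → 0 12 0 0
OVER     → 0 12 0 0 0
MUL      → 0 12 0 0
POP      → 0 12 0
SWAP     → 0 0 12
LT       → 0 1
STORE 0  → 0
PUSH -5  → 0 -5
MUL      → 0

1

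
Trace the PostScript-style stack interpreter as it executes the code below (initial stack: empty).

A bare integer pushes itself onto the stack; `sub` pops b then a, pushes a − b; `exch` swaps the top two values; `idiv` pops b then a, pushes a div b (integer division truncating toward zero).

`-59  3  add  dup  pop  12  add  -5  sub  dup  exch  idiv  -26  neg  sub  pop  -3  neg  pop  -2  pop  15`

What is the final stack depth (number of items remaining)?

1

-59  -> [-59]
3    -> [-59, 3]
add  -> [-56]
dup  -> [-56, -56]
pop  -> [-56]
12   -> [-56, 12]
add  -> [-44]
-5   -> [-44, -5]
sub  -> [-39]
dup  -> [-39, -39]
exch -> [-39, -39]
idiv -> [1]
-26  -> [1, -26]
neg  -> [1, 26]
sub  -> [-25]
pop  -> []
-3   -> [-3]
neg  -> [3]
pop  -> []
-2   -> [-2]
pop  -> []
15   -> [15]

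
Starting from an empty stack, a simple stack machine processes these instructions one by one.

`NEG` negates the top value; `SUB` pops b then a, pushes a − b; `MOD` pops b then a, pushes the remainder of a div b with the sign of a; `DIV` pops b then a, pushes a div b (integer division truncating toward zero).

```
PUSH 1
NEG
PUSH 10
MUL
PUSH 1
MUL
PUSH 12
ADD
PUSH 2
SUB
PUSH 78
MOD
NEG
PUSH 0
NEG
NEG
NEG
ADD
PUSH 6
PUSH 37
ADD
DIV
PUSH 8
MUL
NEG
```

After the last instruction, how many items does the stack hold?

PUSH 1  : 1
NEG     : -1
PUSH 10 : -1 10
MUL     : -10
PUSH 1  : -10 1
MUL     : -10
PUSH 12 : -10 12
ADD     : 2
PUSH 2  : 2 2
SUB     : 0
PUSH 78 : 0 78
MOD     : 0
NEG     : 0
PUSH 0  : 0 0
NEG     : 0 0
NEG     : 0 0
NEG     : 0 0
ADD     : 0
PUSH 6  : 0 6
PUSH 37 : 0 6 37
ADD     : 0 43
DIV     : 0
PUSH 8  : 0 8
MUL     : 0
NEG     : 0

1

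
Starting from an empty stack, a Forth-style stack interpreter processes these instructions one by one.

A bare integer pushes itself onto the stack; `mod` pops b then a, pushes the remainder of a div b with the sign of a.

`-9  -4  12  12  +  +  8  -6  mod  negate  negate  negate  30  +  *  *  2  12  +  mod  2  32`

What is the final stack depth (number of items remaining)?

3

-9      -9
-4      -9 -4
12      -9 -4 12
12      -9 -4 12 12
+       -9 -4 24
+       -9 20
8       -9 20 8
-6      -9 20 8 -6
mod     -9 20 2
negate  -9 20 -2
negate  -9 20 2
negate  -9 20 -2
30      -9 20 -2 30
+       -9 20 28
*       -9 560
*       -5040
2       -5040 2
12      -5040 2 12
+       -5040 14
mod     0
2       0 2
32      0 2 32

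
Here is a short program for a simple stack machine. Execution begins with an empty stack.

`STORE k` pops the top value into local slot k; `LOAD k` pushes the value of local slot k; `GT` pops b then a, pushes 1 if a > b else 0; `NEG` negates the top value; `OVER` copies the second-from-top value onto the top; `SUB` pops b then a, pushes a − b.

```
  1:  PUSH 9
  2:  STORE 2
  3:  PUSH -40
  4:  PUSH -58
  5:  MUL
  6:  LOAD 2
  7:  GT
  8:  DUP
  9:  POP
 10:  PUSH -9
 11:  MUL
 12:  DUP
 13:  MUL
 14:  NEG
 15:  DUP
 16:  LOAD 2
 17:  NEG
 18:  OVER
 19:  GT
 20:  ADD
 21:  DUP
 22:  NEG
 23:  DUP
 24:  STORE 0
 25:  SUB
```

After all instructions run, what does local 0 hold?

80

PUSH 9   : [9]
STORE 2  : []
PUSH -40 : [-40]
PUSH -58 : [-40, -58]
MUL      : [2320]
LOAD 2   : [2320, 9]
GT       : [1]
DUP      : [1, 1]
POP      : [1]
PUSH -9  : [1, -9]
MUL      : [-9]
DUP      : [-9, -9]
MUL      : [81]
NEG      : [-81]
DUP      : [-81, -81]
LOAD 2   : [-81, -81, 9]
NEG      : [-81, -81, -9]
OVER     : [-81, -81, -9, -81]
GT       : [-81, -81, 1]
ADD      : [-81, -80]
DUP      : [-81, -80, -80]
NEG      : [-81, -80, 80]
DUP      : [-81, -80, 80, 80]
STORE 0  : [-81, -80, 80]
SUB      : [-81, -160]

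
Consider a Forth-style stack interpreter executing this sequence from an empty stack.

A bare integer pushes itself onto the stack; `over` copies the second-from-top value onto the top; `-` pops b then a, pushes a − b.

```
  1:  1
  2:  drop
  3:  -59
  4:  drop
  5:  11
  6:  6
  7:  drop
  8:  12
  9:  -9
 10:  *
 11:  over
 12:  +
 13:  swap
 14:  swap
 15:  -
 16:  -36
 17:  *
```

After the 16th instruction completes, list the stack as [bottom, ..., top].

1    → [1]
drop → []
-59  → [-59]
drop → []
11   → [11]
6    → [11, 6]
drop → [11]
12   → [11, 12]
-9   → [11, 12, -9]
*    → [11, -108]
over → [11, -108, 11]
+    → [11, -97]
swap → [-97, 11]
swap → [11, -97]
-    → [108]
-36  → [108, -36]

[108, -36]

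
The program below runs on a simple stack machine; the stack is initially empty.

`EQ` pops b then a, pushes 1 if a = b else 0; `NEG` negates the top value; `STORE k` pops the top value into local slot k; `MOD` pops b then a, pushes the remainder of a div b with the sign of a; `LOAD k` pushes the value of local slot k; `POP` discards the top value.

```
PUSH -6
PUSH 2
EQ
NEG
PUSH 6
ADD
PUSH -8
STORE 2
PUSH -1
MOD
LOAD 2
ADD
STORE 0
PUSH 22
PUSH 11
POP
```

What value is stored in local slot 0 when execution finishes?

-8

PUSH -6 -> [-6]
PUSH 2  -> [-6, 2]
EQ      -> [0]
NEG     -> [0]
PUSH 6  -> [0, 6]
ADD     -> [6]
PUSH -8 -> [6, -8]
STORE 2 -> [6]
PUSH -1 -> [6, -1]
MOD     -> [0]
LOAD 2  -> [0, -8]
ADD     -> [-8]
STORE 0 -> []
PUSH 22 -> [22]
PUSH 11 -> [22, 11]
POP     -> [22]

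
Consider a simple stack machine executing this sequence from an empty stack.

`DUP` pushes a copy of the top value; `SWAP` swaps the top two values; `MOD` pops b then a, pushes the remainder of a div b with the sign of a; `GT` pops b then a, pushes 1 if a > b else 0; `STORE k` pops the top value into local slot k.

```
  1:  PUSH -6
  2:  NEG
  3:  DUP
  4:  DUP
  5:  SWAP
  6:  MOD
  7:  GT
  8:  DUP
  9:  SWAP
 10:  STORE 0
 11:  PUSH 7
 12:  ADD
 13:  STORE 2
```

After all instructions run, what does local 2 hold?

PUSH -6 -> -6
NEG     -> 6
DUP     -> 6 6
DUP     -> 6 6 6
SWAP    -> 6 6 6
MOD     -> 6 0
GT      -> 1
DUP     -> 1 1
SWAP    -> 1 1
STORE 0 -> 1
PUSH 7  -> 1 7
ADD     -> 8
STORE 2 -> (empty)

8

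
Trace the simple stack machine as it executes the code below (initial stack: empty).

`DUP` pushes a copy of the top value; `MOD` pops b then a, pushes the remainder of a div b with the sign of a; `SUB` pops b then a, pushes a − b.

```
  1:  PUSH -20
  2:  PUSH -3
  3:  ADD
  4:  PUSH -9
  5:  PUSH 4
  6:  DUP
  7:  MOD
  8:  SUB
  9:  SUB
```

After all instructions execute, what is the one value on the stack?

PUSH -20  [-20]
PUSH -3   [-20, -3]
ADD       [-23]
PUSH -9   [-23, -9]
PUSH 4    [-23, -9, 4]
DUP       [-23, -9, 4, 4]
MOD       [-23, -9, 0]
SUB       [-23, -9]
SUB       [-14]

-14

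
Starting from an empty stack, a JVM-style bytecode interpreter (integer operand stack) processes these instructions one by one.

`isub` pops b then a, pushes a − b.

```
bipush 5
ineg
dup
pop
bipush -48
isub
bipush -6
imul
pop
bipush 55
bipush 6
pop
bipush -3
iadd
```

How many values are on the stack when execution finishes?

bipush 5   -> 5
ineg       -> -5
dup        -> -5 -5
pop        -> -5
bipush -48 -> -5 -48
isub       -> 43
bipush -6  -> 43 -6
imul       -> -258
pop        -> (empty)
bipush 55  -> 55
bipush 6   -> 55 6
pop        -> 55
bipush -3  -> 55 -3
iadd       -> 52

1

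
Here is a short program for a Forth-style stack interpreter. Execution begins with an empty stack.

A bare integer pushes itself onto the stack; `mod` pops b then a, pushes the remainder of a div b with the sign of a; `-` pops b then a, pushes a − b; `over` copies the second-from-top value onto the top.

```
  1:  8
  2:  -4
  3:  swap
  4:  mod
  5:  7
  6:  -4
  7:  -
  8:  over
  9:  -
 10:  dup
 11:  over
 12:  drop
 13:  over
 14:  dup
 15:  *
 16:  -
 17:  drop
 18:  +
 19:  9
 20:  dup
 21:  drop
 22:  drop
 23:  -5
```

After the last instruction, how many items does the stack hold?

2

8    → [8]
-4   → [8, -4]
swap → [-4, 8]
mod  → [-4]
7    → [-4, 7]
-4   → [-4, 7, -4]
-    → [-4, 11]
over → [-4, 11, -4]
-    → [-4, 15]
dup  → [-4, 15, 15]
over → [-4, 15, 15, 15]
drop → [-4, 15, 15]
over → [-4, 15, 15, 15]
dup  → [-4, 15, 15, 15, 15]
*    → [-4, 15, 15, 225]
-    → [-4, 15, -210]
drop → [-4, 15]
+    → [11]
9    → [11, 9]
dup  → [11, 9, 9]
drop → [11, 9]
drop → [11]
-5   → [11, -5]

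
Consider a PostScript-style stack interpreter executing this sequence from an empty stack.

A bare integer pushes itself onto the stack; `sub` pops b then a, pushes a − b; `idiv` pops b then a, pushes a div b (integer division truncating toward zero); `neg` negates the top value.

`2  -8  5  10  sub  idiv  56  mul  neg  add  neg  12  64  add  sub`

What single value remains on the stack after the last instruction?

2    : [2]
-8   : [2, -8]
5    : [2, -8, 5]
10   : [2, -8, 5, 10]
sub  : [2, -8, -5]
idiv : [2, 1]
56   : [2, 1, 56]
mul  : [2, 56]
neg  : [2, -56]
add  : [-54]
neg  : [54]
12   : [54, 12]
64   : [54, 12, 64]
add  : [54, 76]
sub  : [-22]

-22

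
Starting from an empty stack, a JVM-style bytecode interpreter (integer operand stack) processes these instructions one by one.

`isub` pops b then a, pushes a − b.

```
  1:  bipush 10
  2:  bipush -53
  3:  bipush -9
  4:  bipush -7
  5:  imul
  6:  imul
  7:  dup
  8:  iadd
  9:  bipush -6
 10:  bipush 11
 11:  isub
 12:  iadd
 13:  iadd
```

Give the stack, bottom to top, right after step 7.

[10, -3339, -3339]

bipush 10  : 10
bipush -53 : 10 -53
bipush -9  : 10 -53 -9
bipush -7  : 10 -53 -9 -7
imul       : 10 -53 63
imul       : 10 -3339
dup        : 10 -3339 -3339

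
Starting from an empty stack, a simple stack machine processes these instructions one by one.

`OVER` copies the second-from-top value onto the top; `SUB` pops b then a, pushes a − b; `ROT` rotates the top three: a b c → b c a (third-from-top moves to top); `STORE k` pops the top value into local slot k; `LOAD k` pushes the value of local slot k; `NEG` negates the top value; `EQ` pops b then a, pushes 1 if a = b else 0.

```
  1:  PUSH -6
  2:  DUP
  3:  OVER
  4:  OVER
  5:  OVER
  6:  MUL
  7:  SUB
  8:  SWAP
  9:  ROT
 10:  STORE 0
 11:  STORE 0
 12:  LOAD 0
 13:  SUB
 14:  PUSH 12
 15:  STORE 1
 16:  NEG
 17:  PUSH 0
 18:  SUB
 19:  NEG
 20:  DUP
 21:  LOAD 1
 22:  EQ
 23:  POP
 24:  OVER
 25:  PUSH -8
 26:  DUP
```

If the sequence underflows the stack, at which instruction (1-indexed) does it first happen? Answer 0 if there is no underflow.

24

PUSH -6 -> [-6]
DUP     -> [-6, -6]
OVER    -> [-6, -6, -6]
OVER    -> [-6, -6, -6, -6]
OVER    -> [-6, -6, -6, -6, -6]
MUL     -> [-6, -6, -6, 36]
SUB     -> [-6, -6, -42]
SWAP    -> [-6, -42, -6]
ROT     -> [-42, -6, -6]
STORE 0 -> [-42, -6]
STORE 0 -> [-42]
LOAD 0  -> [-42, -6]
SUB     -> [-36]
PUSH 12 -> [-36, 12]
STORE 1 -> [-36]
NEG     -> [36]
PUSH 0  -> [36, 0]
SUB     -> [36]
NEG     -> [-36]
DUP     -> [-36, -36]
LOAD 1  -> [-36, -36, 12]
EQ      -> [-36, 0]
POP     -> [-36]
OVER  — needs 2 operands, stack has 1 → underflow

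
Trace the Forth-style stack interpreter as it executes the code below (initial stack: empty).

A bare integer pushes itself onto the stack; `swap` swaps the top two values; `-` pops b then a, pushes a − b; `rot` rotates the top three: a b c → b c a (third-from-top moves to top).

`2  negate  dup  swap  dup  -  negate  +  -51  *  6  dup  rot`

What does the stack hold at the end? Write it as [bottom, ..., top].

2      -> [2]
negate -> [-2]
dup    -> [-2, -2]
swap   -> [-2, -2]
dup    -> [-2, -2, -2]
-      -> [-2, 0]
negate -> [-2, 0]
+      -> [-2]
-51    -> [-2, -51]
*      -> [102]
6      -> [102, 6]
dup    -> [102, 6, 6]
rot    -> [6, 6, 102]

[6, 6, 102]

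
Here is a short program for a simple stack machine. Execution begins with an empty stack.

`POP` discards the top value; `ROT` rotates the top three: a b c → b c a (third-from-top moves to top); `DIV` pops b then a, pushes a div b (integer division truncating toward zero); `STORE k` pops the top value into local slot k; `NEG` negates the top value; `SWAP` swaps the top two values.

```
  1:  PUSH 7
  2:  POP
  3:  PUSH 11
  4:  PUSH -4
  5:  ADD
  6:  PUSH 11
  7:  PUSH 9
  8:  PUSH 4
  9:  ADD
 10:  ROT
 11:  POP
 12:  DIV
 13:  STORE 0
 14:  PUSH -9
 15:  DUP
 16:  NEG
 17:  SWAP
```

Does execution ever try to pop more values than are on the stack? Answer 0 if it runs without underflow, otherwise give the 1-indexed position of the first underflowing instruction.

0

PUSH 7  : 7
POP     : (empty)
PUSH 11 : 11
PUSH -4 : 11 -4
ADD     : 7
PUSH 11 : 7 11
PUSH 9  : 7 11 9
PUSH 4  : 7 11 9 4
ADD     : 7 11 13
ROT     : 11 13 7
POP     : 11 13
DIV     : 0
STORE 0 : (empty)
PUSH -9 : -9
DUP     : -9 -9
NEG     : -9 9
SWAP    : 9 -9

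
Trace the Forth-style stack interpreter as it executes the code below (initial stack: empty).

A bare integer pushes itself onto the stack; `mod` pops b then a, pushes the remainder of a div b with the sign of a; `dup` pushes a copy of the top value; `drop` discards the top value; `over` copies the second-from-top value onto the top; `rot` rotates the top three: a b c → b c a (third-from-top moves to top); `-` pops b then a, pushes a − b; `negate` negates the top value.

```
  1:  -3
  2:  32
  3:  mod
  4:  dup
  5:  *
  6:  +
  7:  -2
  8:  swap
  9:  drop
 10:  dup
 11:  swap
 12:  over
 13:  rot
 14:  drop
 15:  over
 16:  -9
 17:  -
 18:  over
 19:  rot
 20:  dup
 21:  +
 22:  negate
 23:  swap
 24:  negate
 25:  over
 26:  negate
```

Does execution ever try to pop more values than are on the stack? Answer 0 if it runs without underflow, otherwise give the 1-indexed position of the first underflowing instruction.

6

-3  → -3
32  → -3 32
mod → -3
dup → -3 -3
*   → 9
+  — needs 2 operands, stack has 1 → underflow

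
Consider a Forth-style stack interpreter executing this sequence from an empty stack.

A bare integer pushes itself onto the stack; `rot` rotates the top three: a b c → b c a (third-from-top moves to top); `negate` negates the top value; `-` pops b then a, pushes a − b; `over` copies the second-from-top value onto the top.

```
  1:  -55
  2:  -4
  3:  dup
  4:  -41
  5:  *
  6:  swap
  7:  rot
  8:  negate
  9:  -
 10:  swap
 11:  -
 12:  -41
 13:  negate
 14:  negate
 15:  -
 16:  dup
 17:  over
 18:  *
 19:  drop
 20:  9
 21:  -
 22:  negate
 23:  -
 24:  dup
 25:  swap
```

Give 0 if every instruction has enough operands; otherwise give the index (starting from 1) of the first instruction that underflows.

23

-55    : [-55]
-4     : [-55, -4]
dup    : [-55, -4, -4]
-41    : [-55, -4, -4, -41]
*      : [-55, -4, 164]
swap   : [-55, 164, -4]
rot    : [164, -4, -55]
negate : [164, -4, 55]
-      : [164, -59]
swap   : [-59, 164]
-      : [-223]
-41    : [-223, -41]
negate : [-223, 41]
negate : [-223, -41]
-      : [-182]
dup    : [-182, -182]
over   : [-182, -182, -182]
*      : [-182, 33124]
drop   : [-182]
9      : [-182, 9]
-      : [-191]
negate : [191]
-  — needs 2 operands, stack has 1 → underflow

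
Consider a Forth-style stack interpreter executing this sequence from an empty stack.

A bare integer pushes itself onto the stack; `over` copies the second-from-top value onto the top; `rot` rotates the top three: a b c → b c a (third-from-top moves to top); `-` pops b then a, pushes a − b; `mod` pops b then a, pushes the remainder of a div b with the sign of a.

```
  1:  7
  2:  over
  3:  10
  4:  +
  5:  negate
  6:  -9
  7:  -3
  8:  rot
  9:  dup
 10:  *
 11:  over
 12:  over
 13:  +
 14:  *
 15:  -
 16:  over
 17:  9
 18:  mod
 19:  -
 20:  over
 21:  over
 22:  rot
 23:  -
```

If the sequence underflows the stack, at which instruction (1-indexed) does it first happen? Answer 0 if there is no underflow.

2

7  7
over  — needs 2 operands, stack has 1 → underflow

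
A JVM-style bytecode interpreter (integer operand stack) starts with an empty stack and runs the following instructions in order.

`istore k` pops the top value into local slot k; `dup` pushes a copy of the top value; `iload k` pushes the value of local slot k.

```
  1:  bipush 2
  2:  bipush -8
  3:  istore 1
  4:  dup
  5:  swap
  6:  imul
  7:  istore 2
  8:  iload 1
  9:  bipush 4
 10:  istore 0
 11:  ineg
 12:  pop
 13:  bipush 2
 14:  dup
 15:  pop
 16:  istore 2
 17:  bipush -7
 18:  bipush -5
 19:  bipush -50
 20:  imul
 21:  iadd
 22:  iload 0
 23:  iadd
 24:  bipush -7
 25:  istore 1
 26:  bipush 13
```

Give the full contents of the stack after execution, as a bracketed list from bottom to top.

bipush 2   : [2]
bipush -8  : [2, -8]
istore 1   : [2]
dup        : [2, 2]
swap       : [2, 2]
imul       : [4]
istore 2   : []
iload 1    : [-8]
bipush 4   : [-8, 4]
istore 0   : [-8]
ineg       : [8]
pop        : []
bipush 2   : [2]
dup        : [2, 2]
pop        : [2]
istore 2   : []
bipush -7  : [-7]
bipush -5  : [-7, -5]
bipush -50 : [-7, -5, -50]
imul       : [-7, 250]
iadd       : [243]
iload 0    : [243, 4]
iadd       : [247]
bipush -7  : [247, -7]
istore 1   : [247]
bipush 13  : [247, 13]

[247, 13]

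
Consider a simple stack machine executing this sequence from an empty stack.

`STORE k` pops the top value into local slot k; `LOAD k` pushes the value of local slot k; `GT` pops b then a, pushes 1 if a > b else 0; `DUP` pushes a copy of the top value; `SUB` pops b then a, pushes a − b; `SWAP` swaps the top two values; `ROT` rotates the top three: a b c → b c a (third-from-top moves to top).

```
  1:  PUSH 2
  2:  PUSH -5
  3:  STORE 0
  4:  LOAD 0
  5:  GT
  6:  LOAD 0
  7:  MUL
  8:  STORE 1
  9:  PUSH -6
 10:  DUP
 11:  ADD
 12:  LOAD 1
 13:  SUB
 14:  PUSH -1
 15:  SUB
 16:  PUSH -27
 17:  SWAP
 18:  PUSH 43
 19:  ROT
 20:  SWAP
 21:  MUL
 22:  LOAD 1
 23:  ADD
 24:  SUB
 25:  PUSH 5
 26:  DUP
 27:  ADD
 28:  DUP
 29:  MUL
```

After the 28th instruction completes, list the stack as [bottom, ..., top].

PUSH 2   → [2]
PUSH -5  → [2, -5]
STORE 0  → [2]
LOAD 0   → [2, -5]
GT       → [1]
LOAD 0   → [1, -5]
MUL      → [-5]
STORE 1  → []
PUSH -6  → [-6]
DUP      → [-6, -6]
ADD      → [-12]
LOAD 1   → [-12, -5]
SUB      → [-7]
PUSH -1  → [-7, -1]
SUB      → [-6]
PUSH -27 → [-6, -27]
SWAP     → [-27, -6]
PUSH 43  → [-27, -6, 43]
ROT      → [-6, 43, -27]
SWAP     → [-6, -27, 43]
MUL      → [-6, -1161]
LOAD 1   → [-6, -1161, -5]
ADD      → [-6, -1166]
SUB      → [1160]
PUSH 5   → [1160, 5]
DUP      → [1160, 5, 5]
ADD      → [1160, 10]
DUP      → [1160, 10, 10]

[1160, 10, 10]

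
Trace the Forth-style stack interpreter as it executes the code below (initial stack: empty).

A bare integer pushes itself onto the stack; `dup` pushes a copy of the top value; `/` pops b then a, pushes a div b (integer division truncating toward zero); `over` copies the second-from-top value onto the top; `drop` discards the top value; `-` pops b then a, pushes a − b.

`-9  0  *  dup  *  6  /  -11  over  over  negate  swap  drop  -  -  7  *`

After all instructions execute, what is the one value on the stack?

-9      -9
0       -9 0
*       0
dup     0 0
*       0
6       0 6
/       0
-11     0 -11
over    0 -11 0
over    0 -11 0 -11
negate  0 -11 0 11
swap    0 -11 11 0
drop    0 -11 11
-       0 -22
-       22
7       22 7
*       154

154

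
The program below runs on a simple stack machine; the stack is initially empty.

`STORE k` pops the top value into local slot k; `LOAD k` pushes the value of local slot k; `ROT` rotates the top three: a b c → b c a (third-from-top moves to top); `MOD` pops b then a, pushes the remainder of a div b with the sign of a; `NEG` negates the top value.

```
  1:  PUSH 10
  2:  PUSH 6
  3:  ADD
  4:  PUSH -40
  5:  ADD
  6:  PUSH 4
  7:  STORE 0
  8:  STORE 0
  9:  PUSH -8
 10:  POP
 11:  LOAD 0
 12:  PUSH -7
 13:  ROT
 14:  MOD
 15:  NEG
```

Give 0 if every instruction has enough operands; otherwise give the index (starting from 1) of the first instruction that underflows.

PUSH 10  → 10
PUSH 6   → 10 6
ADD      → 16
PUSH -40 → 16 -40
ADD      → -24
PUSH 4   → -24 4
STORE 0  → -24
STORE 0  → (empty)
PUSH -8  → -8
POP      → (empty)
LOAD 0   → -24
PUSH -7  → -24 -7
ROT  — needs 3 operands, stack has 2 → underflow

13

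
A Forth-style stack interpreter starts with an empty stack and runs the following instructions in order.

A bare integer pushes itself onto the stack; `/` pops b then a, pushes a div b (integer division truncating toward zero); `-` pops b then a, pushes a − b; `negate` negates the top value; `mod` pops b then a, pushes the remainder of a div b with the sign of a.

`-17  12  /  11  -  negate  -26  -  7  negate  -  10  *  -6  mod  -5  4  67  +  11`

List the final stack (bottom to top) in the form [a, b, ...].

[0, -5, 71, 11]

-17    → -17
12     → -17 12
/      → -1
11     → -1 11
-      → -12
negate → 12
-26    → 12 -26
-      → 38
7      → 38 7
negate → 38 -7
-      → 45
10     → 45 10
*      → 450
-6     → 450 -6
mod    → 0
-5     → 0 -5
4      → 0 -5 4
67     → 0 -5 4 67
+      → 0 -5 71
11     → 0 -5 71 11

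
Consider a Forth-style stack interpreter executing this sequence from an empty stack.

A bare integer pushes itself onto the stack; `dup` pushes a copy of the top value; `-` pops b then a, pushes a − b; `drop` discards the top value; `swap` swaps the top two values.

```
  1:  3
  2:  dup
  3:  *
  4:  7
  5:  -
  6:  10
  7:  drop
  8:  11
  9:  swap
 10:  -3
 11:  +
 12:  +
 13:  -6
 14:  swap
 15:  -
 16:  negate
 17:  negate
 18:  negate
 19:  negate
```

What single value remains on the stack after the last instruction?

3      : [3]
dup    : [3, 3]
*      : [9]
7      : [9, 7]
-      : [2]
10     : [2, 10]
drop   : [2]
11     : [2, 11]
swap   : [11, 2]
-3     : [11, 2, -3]
+      : [11, -1]
+      : [10]
-6     : [10, -6]
swap   : [-6, 10]
-      : [-16]
negate : [16]
negate : [-16]
negate : [16]
negate : [-16]

-16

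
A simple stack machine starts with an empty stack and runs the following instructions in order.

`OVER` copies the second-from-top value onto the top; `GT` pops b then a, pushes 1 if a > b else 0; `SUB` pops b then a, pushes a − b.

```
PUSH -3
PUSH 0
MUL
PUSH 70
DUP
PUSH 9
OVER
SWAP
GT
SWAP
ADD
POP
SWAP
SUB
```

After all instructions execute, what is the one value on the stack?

PUSH -3  -3
PUSH 0   -3 0
MUL      0
PUSH 70  0 70
DUP      0 70 70
PUSH 9   0 70 70 9
OVER     0 70 70 9 70
SWAP     0 70 70 70 9
GT       0 70 70 1
SWAP     0 70 1 70
ADD      0 70 71
POP      0 70
SWAP     70 0
SUB      70

70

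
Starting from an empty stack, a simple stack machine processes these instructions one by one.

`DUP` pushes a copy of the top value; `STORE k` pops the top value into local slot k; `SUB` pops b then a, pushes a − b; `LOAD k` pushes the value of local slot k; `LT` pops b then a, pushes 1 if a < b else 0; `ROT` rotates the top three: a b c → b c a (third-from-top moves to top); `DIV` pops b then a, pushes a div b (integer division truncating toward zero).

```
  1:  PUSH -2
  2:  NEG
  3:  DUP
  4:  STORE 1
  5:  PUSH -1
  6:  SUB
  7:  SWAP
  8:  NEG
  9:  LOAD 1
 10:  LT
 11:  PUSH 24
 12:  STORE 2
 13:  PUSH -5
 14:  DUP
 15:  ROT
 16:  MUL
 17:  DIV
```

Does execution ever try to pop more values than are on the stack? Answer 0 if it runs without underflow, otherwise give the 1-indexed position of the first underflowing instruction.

PUSH -2 → [-2]
NEG     → [2]
DUP     → [2, 2]
STORE 1 → [2]
PUSH -1 → [2, -1]
SUB     → [3]
SWAP  — needs 2 operands, stack has 1 → underflow

7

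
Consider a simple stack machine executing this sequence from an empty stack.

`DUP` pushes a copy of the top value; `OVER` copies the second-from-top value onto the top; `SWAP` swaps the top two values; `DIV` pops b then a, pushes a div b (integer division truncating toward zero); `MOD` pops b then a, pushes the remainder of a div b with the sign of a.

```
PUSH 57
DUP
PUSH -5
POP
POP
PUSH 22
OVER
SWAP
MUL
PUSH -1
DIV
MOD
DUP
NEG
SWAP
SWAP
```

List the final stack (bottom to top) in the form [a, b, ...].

[57, -57]

PUSH 57 : 57
DUP     : 57 57
PUSH -5 : 57 57 -5
POP     : 57 57
POP     : 57
PUSH 22 : 57 22
OVER    : 57 22 57
SWAP    : 57 57 22
MUL     : 57 1254
PUSH -1 : 57 1254 -1
DIV     : 57 -1254
MOD     : 57
DUP     : 57 57
NEG     : 57 -57
SWAP    : -57 57
SWAP    : 57 -57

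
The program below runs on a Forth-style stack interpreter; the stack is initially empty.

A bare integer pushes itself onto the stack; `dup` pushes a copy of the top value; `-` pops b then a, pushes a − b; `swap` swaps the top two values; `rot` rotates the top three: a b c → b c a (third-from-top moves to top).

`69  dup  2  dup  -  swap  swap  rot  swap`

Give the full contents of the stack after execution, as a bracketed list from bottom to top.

[69, 69, 0]

69   : 69
dup  : 69 69
2    : 69 69 2
dup  : 69 69 2 2
-    : 69 69 0
swap : 69 0 69
swap : 69 69 0
rot  : 69 0 69
swap : 69 69 0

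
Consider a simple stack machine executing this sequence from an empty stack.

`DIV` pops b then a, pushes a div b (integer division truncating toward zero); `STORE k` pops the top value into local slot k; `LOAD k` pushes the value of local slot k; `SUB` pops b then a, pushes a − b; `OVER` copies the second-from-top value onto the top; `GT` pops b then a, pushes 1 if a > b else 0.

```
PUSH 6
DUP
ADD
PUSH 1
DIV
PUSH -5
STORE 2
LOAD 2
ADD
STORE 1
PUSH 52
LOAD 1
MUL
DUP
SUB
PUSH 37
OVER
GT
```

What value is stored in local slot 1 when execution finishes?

7

PUSH 6  → [6]
DUP     → [6, 6]
ADD     → [12]
PUSH 1  → [12, 1]
DIV     → [12]
PUSH -5 → [12, -5]
STORE 2 → [12]
LOAD 2  → [12, -5]
ADD     → [7]
STORE 1 → []
PUSH 52 → [52]
LOAD 1  → [52, 7]
MUL     → [364]
DUP     → [364, 364]
SUB     → [0]
PUSH 37 → [0, 37]
OVER    → [0, 37, 0]
GT      → [0, 1]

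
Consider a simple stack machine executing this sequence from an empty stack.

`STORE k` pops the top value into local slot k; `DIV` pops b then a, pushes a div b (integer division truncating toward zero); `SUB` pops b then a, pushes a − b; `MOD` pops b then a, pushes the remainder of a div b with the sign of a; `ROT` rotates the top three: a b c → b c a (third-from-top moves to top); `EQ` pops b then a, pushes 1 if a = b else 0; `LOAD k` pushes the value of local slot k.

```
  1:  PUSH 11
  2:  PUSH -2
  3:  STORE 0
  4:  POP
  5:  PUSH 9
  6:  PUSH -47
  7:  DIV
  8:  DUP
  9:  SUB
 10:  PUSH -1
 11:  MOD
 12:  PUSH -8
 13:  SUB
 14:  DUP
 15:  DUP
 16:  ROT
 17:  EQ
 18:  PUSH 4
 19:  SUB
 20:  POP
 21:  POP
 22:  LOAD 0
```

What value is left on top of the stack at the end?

PUSH 11  : [11]
PUSH -2  : [11, -2]
STORE 0  : [11]
POP      : []
PUSH 9   : [9]
PUSH -47 : [9, -47]
DIV      : [0]
DUP      : [0, 0]
SUB      : [0]
PUSH -1  : [0, -1]
MOD      : [0]
PUSH -8  : [0, -8]
SUB      : [8]
DUP      : [8, 8]
DUP      : [8, 8, 8]
ROT      : [8, 8, 8]
EQ       : [8, 1]
PUSH 4   : [8, 1, 4]
SUB      : [8, -3]
POP      : [8]
POP      : []
LOAD 0   : [-2]

-2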